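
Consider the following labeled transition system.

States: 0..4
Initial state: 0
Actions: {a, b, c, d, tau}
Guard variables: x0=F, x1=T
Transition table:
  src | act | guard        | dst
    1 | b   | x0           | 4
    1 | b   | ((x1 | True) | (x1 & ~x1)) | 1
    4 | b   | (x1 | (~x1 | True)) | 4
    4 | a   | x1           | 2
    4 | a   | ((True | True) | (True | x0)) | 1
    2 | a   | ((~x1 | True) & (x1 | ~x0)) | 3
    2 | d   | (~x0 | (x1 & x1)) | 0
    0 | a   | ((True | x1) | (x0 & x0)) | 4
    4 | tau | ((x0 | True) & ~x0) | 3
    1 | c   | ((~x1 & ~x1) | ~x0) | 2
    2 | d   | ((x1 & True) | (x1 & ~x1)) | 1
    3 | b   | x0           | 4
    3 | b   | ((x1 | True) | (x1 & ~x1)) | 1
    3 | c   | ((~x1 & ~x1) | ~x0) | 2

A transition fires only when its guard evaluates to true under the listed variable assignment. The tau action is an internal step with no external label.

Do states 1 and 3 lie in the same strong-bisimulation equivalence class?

Answer: BISIMILAR

Analysis:
Refine partition for ~:
  π0 = {{0,1,2,3,4}}
  π1 = {{0},{1,3},{2},{4}}
4 equivalence class(es) (converged in 2)
class of 1: {1,3}; class of 3: {1,3}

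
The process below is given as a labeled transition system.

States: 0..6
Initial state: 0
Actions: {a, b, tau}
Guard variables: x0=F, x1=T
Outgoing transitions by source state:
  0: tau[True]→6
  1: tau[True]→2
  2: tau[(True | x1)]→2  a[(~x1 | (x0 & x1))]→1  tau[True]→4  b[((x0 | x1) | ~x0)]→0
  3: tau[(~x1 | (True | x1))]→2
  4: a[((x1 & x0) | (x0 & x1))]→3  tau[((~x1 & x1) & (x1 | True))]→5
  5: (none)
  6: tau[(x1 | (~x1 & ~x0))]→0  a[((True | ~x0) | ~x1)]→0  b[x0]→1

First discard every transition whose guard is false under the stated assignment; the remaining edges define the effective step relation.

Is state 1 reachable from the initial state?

Answer: UNREACHABLE

Working:
8 transition(s) survive guard evaluation.
depth 0: {0}
depth 1: {6}  now seen {0,6}
Reach set: {0,6}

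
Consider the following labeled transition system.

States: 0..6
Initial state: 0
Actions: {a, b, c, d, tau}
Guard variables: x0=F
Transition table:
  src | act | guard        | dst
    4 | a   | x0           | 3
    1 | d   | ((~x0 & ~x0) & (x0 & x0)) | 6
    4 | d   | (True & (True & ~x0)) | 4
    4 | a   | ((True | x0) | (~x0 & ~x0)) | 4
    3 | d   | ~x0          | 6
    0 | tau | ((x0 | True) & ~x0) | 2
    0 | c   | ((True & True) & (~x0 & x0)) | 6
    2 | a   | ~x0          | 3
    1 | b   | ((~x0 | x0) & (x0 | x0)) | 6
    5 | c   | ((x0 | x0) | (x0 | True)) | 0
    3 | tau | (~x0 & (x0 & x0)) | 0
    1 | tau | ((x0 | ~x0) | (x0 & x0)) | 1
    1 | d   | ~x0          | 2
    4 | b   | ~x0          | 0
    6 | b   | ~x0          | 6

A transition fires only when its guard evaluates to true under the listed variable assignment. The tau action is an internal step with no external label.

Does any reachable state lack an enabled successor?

R = {0,2,3,6}
  0: tau→2  [deg 1]
  2: a→3  [deg 1]
  3: d→6  [deg 1]
  6: b→6  [deg 1]

Answer: DEADLOCK-FREE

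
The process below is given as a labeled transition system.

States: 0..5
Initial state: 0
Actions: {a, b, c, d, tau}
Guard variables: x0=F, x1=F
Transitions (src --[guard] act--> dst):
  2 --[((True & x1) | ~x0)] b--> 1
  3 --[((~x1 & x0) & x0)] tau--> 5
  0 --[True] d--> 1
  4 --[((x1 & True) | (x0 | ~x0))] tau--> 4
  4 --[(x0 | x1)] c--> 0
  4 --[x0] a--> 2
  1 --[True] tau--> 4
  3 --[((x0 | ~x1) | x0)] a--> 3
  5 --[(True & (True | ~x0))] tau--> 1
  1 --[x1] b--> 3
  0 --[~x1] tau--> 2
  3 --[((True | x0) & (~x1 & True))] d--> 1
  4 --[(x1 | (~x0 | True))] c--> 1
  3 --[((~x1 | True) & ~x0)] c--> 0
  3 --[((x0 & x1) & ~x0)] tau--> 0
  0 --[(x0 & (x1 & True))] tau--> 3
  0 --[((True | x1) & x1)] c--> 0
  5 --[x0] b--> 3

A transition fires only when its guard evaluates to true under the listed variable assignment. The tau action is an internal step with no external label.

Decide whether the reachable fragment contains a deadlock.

R = {0,1,2,4}
  0: d→1  tau→2  [2 exit(s)]
  1: tau→4  [1 exit(s)]
  2: b→1  [1 exit(s)]
  4: c→1  tau→4  [2 exit(s)]

Answer: DEADLOCK-FREE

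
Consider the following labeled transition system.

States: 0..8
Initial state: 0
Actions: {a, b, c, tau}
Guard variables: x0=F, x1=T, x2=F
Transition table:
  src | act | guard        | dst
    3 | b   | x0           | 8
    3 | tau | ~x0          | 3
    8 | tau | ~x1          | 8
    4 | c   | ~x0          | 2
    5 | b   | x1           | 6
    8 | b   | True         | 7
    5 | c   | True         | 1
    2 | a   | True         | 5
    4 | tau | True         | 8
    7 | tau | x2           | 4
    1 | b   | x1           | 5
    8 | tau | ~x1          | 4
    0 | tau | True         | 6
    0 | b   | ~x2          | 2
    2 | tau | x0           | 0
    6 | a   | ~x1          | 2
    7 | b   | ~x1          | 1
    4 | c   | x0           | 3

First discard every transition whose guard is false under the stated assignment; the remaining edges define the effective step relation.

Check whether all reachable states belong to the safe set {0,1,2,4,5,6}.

Allowed set {0,1,2,4,5,6}
Reachable = {0,1,2,5,6}
  0: ✓
  1: ✓
  2: ✓
  5: ✓
  6: ✓

Answer: INVARIANT HOLDS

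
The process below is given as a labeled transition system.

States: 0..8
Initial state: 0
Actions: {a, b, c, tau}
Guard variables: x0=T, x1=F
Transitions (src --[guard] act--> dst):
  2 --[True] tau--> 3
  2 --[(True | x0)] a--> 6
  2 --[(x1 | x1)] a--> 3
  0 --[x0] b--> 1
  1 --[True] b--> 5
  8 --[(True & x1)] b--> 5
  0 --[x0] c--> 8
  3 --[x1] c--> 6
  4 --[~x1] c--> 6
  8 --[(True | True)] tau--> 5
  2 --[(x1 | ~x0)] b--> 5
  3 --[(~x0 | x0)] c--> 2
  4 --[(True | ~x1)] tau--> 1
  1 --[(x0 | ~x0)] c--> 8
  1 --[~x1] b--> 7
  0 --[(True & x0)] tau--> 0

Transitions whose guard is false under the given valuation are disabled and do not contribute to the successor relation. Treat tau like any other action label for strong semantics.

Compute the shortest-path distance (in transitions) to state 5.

Answer: 2

Analysis:
Layered search for 5:
  L0 = {0}
  L1 = {1,8}
  L2 = {5,7}
5 enters at depth 2; path b·b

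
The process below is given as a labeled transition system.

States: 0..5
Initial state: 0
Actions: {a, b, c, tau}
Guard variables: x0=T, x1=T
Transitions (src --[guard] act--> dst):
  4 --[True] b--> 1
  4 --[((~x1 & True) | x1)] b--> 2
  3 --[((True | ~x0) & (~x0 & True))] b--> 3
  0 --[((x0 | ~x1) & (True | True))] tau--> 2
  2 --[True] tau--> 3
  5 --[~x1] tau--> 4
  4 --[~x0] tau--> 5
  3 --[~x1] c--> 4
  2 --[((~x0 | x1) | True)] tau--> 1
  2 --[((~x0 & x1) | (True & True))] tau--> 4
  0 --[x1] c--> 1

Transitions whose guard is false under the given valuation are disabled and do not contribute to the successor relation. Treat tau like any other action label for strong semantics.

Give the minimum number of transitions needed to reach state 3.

Breadth-first toward 3:
  Layer 0: {0}
  Layer 1: {1,2}
  Layer 2: {3,4}
first hit 3 at d=2 via tau·tau

Answer: 2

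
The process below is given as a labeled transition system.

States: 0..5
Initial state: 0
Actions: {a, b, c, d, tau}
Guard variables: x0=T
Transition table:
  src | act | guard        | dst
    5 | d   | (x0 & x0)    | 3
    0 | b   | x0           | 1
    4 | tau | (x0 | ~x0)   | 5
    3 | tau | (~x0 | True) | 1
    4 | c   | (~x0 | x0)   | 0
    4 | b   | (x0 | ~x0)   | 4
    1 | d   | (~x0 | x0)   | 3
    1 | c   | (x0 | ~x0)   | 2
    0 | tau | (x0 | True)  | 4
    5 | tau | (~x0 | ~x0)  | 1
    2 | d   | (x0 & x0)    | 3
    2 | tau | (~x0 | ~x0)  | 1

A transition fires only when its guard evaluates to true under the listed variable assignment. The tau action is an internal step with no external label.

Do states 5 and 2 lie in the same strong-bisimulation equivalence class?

Refine partition for ~:
  round 0: {{0,1,2,3,4,5}}
  round 1: {{0},{1},{2,5},{3},{4}}
stable after 2 split(s): 5 block(s)
class of 5: {2,5}; class of 2: {2,5}

Answer: BISIMILAR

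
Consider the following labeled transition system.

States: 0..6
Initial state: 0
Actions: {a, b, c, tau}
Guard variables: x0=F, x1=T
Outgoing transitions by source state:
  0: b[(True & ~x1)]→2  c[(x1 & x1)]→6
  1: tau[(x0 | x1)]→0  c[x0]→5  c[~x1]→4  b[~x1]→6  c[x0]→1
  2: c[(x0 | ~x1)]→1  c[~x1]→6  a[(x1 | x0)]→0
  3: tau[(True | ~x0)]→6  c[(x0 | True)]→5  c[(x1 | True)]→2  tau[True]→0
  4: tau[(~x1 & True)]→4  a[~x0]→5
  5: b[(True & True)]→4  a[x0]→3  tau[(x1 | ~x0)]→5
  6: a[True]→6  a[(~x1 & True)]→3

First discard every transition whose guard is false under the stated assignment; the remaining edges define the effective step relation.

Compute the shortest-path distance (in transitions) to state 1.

Breadth-first toward 1:
  L0 = {0}
  L1 = {6}
1 never appears.

Answer: UNREACHABLE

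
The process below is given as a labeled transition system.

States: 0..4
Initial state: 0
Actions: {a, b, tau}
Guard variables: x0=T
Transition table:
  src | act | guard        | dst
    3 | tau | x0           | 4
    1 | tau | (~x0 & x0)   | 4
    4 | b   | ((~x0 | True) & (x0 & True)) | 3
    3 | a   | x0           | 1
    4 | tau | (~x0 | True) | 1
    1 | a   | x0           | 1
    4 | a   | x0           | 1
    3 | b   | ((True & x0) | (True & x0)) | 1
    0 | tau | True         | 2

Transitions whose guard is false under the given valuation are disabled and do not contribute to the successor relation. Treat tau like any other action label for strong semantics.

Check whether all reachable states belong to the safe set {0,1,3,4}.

Answer: INVARIANT VIOLATED at state 2

Trace:
Allowed set {0,1,3,4}
R = {0,2}
  0: safe
  2: ✗ unsafe
reach 2 via tau — violates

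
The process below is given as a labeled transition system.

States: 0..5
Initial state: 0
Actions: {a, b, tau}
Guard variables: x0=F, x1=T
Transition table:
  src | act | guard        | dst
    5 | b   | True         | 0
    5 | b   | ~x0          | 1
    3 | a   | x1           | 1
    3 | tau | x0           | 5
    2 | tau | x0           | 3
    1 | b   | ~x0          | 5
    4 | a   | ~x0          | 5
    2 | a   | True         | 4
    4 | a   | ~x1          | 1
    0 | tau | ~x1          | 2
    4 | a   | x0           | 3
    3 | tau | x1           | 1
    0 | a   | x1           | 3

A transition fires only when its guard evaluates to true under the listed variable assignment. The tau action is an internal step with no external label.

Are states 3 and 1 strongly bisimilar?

Answer: NOT BISIMILAR

Working:
Bisimulation quotient by refinement:
  P[0] = {{0,1,2,3,4,5}}
  P[1] = {{0,2,4},{1,5},{3}}
  P[2] = {{0},{1},{2},{3},{4},{5}}
Fixed point at round 3; 6 class(es).
3∈{3}, 1∈{1}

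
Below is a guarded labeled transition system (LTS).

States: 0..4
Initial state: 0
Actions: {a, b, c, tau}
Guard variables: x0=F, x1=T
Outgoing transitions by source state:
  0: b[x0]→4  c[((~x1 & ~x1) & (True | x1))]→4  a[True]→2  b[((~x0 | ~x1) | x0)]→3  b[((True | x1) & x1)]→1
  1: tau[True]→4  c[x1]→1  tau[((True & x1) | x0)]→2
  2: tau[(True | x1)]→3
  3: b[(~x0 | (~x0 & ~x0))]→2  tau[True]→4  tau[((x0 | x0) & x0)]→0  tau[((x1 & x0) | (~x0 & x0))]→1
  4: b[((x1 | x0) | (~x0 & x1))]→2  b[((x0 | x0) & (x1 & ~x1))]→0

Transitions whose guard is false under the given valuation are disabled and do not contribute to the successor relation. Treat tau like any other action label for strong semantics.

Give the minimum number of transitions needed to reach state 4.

Breadth-first toward 4:
  L0 = {0}
  L1 = {1,2,3}
  L2 = {4}
first hit 4 at d=2 via b·tau

Answer: 2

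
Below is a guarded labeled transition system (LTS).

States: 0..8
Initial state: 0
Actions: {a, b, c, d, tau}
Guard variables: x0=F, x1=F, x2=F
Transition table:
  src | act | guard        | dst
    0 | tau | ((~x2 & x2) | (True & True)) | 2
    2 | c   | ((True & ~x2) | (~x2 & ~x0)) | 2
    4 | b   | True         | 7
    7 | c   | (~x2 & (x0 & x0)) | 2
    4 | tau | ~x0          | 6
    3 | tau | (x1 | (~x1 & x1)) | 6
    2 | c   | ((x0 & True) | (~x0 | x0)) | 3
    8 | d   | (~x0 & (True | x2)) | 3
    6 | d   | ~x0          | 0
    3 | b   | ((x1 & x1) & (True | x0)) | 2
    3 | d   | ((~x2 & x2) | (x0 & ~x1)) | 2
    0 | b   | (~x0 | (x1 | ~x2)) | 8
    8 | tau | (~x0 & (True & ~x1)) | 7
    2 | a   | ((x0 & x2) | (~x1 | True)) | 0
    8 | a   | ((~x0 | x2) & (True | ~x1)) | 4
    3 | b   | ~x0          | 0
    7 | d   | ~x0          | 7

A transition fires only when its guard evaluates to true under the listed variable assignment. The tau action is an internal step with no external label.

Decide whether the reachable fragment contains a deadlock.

Reach set: {0,2,3,4,6,7,8}
  0: b→8  tau→2  [deg 2]
  2: a→0  c→2  c→3  [deg 3]
  3: b→0  [deg 1]
  4: b→7  tau→6  [deg 2]
  6: d→0  [deg 1]
  7: d→7  [deg 1]
  8: a→4  d→3  tau→7  [deg 3]

Answer: DEADLOCK-FREE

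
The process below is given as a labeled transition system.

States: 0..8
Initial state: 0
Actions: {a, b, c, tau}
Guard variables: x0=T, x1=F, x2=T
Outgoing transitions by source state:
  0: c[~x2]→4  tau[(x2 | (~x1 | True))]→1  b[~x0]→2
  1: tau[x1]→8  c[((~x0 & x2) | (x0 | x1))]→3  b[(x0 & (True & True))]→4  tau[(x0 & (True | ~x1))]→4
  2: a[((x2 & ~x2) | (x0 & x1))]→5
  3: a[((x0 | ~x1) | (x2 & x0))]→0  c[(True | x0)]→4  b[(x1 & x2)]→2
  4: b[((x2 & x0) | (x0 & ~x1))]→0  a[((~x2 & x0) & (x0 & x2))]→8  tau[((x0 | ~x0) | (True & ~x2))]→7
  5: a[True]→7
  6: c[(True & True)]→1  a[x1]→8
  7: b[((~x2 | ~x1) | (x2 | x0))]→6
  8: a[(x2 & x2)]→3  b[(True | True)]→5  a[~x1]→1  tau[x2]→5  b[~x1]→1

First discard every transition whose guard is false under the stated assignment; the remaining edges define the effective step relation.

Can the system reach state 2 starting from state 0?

Answer: UNREACHABLE

Trace:
16 transition(s) survive guard evaluation.
Layer 0: {0}
Layer 1: {1}  now seen {0,1}
Layer 2: {3,4}  now seen {0,1,3,4}
Layer 3: {7}  now seen {0,1,3,4,7}
Layer 4: {6}  now seen {0,1,3,4,6,7}
R = {0,1,3,4,6,7}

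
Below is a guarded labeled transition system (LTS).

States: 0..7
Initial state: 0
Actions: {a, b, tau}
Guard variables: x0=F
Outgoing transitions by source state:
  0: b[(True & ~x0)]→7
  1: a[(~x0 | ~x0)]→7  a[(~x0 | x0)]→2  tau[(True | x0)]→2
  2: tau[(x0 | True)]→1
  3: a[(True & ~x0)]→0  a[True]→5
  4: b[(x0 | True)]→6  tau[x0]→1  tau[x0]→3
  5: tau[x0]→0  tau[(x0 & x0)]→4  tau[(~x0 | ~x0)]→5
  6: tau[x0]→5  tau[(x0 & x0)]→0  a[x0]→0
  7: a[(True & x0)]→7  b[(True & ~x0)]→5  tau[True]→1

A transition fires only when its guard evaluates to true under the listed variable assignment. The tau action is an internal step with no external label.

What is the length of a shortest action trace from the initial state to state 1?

Answer: 2

Working:
Breadth-first toward 1:
  depth 0: {0}
  depth 1: {7}
  depth 2: {1,5}
1 enters at depth 2; path b·tau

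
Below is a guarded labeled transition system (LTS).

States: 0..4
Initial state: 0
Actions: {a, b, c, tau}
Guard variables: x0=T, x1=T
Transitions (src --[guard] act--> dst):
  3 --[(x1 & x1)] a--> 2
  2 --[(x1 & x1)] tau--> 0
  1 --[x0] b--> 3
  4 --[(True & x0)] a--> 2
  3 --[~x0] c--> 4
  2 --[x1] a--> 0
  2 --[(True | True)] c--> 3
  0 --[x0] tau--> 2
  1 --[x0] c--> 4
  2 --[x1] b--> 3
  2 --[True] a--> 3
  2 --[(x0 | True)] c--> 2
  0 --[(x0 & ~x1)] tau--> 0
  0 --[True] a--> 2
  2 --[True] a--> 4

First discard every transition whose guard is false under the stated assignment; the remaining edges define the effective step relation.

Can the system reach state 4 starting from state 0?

After dropping false guards: 13 live edges.
depth 0: {0}
depth 1: {2}  total {0,2}
depth 2: {3,4}  total {0,2,3,4}
Reachable = {0,2,3,4}
witness 4: tau·a

Answer: REACHABLE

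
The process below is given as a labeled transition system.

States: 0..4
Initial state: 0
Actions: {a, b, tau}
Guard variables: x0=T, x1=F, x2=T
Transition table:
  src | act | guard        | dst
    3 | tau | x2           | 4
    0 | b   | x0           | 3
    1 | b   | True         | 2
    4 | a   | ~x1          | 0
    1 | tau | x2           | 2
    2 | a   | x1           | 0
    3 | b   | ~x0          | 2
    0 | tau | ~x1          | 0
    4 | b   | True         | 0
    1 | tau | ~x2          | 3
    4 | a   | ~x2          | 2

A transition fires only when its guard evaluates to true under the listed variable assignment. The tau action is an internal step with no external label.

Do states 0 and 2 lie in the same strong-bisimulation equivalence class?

Bisimulation quotient by refinement:
  π0 = {{0,1,2,3,4}}
  π1 = {{0,1},{2},{3},{4}}
  π2 = {{0},{1},{2},{3},{4}}
Fixed point at round 3; 5 class(es).
0∈{0}, 2∈{2}

Answer: NOT BISIMILAR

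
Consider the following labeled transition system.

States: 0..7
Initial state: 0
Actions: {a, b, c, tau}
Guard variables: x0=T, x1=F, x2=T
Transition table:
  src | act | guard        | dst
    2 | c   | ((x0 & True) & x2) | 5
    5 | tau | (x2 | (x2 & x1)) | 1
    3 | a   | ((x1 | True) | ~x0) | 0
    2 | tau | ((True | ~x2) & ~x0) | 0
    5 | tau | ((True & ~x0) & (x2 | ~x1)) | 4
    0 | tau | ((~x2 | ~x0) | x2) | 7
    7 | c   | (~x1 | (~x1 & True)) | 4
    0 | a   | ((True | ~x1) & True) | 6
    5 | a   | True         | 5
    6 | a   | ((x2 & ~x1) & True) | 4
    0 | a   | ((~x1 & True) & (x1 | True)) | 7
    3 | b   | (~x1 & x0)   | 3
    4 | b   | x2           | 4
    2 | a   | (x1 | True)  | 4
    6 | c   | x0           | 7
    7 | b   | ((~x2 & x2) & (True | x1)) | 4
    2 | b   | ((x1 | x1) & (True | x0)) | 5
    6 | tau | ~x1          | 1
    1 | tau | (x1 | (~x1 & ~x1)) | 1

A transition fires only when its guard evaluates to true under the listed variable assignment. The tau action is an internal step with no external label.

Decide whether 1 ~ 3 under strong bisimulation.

Answer: NOT BISIMILAR

Trace:
Refine partition for ~:
  π0 = {{0,1,2,3,4,5,6,7}}
  π1 = {{0,5},{1},{2},{3},{4},{6},{7}}
  π2 = {{0},{1},{2},{3},{4},{5},{6},{7}}
8 equivalence class(es) (converged in 3)
class of 1: {1}; class of 3: {3}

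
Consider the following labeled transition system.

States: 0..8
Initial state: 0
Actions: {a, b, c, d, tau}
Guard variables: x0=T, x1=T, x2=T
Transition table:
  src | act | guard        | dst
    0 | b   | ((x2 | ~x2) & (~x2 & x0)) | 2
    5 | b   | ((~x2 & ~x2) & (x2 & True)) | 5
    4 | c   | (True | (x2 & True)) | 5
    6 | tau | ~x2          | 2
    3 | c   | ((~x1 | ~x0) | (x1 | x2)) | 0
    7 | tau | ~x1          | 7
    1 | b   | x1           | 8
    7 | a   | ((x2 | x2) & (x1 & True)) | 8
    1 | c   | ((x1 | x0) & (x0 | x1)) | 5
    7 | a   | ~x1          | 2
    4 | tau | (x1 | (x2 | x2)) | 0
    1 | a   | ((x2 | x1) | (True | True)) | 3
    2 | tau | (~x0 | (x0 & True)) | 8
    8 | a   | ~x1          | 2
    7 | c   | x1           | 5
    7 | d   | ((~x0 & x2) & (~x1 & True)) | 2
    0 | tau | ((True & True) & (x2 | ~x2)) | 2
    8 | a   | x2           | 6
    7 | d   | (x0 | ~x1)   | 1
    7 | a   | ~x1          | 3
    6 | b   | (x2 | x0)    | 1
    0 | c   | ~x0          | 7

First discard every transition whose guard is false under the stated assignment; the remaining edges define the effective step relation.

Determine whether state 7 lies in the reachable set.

After dropping false guards: 13 live edges.
depth 0: {0}
depth 1: {2}  now seen {0,2}
depth 2: {8}  now seen {0,2,8}
depth 3: {6}  now seen {0,2,6,8}
depth 4: {1}  now seen {0,1,2,6,8}
depth 5: {3,5}  now seen {0,1,2,3,5,6,8}
R = {0,1,2,3,5,6,8}

Answer: UNREACHABLE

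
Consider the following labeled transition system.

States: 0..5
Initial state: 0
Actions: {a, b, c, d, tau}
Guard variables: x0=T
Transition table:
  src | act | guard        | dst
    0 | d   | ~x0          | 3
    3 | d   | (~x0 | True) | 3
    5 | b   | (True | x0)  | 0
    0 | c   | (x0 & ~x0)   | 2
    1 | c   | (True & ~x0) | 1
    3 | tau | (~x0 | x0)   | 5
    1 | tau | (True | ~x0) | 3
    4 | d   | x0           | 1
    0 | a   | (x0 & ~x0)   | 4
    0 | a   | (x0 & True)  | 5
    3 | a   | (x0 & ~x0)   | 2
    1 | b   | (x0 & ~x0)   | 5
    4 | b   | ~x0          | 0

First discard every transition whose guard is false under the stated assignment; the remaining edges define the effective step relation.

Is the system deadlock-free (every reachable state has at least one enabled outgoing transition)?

Answer: DEADLOCK-FREE

Analysis:
R = {0,5}
  0: a→5  [deg 1]
  5: b→0  [deg 1]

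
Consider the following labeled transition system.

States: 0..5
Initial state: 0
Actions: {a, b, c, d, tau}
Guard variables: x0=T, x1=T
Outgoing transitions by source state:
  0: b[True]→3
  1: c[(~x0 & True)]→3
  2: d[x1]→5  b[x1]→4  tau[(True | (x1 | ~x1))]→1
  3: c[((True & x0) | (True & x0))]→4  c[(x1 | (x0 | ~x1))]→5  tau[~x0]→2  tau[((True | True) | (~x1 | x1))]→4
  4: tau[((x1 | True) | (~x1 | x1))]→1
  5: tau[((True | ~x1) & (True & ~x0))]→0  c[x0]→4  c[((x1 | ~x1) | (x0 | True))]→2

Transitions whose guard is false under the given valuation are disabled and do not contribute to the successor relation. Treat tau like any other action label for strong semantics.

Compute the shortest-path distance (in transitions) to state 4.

Answer: 2

Working:
BFS to 4:
  Layer 0: {0}
  Layer 1: {3}
  Layer 2: {4,5}
depth(4)=2, e.g. b·c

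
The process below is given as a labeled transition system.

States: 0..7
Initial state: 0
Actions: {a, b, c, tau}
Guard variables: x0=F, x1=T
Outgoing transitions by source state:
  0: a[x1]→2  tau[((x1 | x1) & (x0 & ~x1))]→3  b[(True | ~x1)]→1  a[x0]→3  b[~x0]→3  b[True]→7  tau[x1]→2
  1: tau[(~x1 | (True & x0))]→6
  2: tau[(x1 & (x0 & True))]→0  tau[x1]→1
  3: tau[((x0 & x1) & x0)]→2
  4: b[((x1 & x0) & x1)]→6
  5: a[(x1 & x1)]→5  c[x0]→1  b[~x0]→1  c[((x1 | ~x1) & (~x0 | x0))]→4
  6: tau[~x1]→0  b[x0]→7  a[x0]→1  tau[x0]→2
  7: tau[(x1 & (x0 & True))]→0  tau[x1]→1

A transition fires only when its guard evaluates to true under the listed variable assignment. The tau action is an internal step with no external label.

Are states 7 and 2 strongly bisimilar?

Compute ~ classes (split until stable):
  round 0: {{0,1,2,3,4,5,6,7}}
  round 1: {{0},{1,3,4,6},{2,7},{5}}
Fixed point at round 2; 4 class(es).
class of 7: {2,7}; class of 2: {2,7}

Answer: BISIMILAR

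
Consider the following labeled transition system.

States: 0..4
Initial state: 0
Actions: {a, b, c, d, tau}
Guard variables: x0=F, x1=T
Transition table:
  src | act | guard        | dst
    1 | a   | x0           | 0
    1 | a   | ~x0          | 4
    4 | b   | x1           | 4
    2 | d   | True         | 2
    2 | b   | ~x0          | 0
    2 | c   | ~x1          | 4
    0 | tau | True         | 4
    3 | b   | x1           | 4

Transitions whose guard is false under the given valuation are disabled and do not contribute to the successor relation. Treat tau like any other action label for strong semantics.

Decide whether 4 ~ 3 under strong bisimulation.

Refine partition for ~:
  P[0] = {{0,1,2,3,4}}
  P[1] = {{0},{1},{2},{3,4}}
Fixed point at round 2; 4 class(es).
class of 4: {3,4}; class of 3: {3,4}

Answer: BISIMILAR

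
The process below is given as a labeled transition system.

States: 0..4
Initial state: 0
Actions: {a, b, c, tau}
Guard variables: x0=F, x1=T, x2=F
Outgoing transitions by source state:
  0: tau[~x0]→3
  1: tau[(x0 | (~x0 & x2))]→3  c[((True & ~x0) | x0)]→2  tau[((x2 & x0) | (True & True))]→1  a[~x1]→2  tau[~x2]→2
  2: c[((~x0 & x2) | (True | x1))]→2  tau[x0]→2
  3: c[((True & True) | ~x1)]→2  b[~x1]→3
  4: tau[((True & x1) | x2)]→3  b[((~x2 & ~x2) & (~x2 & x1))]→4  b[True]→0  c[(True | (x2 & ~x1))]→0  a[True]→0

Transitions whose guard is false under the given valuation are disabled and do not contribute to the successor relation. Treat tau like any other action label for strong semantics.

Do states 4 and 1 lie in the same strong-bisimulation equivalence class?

Compute ~ classes (split until stable):
  P[0] = {{0,1,2,3,4}}
  P[1] = {{0},{1},{2,3},{4}}
Fixed point at round 2; 4 class(es).
class of 4: {4}; class of 1: {1}

Answer: NOT BISIMILAR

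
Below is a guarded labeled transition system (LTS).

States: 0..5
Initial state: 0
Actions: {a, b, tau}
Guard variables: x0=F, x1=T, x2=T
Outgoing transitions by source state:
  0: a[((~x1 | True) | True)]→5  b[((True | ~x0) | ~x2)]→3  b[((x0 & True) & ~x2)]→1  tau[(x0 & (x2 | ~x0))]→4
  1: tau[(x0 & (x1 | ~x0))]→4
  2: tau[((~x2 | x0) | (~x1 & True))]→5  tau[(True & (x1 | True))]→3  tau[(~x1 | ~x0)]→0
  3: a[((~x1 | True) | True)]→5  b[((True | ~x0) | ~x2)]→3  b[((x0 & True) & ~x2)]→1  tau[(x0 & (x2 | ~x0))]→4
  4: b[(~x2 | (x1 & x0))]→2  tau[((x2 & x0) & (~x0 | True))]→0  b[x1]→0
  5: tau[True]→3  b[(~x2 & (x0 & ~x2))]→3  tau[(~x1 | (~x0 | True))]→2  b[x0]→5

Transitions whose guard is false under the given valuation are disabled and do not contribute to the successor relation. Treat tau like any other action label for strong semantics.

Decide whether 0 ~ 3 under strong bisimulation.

Bisimulation quotient by refinement:
  π0 = {{0,1,2,3,4,5}}
  π1 = {{0,3},{1},{2,5},{4}}
  π2 = {{0,3},{1},{2},{4},{5}}
Fixed point at round 3; 5 class(es).
[0]={0,3}  [3]={0,3}

Answer: BISIMILAR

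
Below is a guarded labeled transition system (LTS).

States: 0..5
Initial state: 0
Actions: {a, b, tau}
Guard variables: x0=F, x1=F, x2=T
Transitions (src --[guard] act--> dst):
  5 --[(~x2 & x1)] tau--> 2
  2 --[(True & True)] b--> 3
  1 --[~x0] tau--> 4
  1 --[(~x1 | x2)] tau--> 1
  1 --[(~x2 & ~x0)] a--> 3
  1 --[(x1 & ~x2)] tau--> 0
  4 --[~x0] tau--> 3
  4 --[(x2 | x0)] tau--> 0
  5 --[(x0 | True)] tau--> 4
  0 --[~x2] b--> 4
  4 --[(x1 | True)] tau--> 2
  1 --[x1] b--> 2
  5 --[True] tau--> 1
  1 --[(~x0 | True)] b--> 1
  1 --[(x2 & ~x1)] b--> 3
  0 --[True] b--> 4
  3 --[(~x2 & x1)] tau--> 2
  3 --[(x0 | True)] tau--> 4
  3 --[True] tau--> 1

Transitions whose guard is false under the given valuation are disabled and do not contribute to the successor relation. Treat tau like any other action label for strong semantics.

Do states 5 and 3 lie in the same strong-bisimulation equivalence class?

Bisimulation quotient by refinement:
  π0 = {{0,1,2,3,4,5}}
  π1 = {{0,2},{1},{3,4,5}}
  π2 = {{0,2},{1},{3,5},{4}}
  π3 = {{0},{1},{2},{3,5},{4}}
5 equivalence class(es) (converged in 4)
5∈{3,5}, 3∈{3,5}

Answer: BISIMILAR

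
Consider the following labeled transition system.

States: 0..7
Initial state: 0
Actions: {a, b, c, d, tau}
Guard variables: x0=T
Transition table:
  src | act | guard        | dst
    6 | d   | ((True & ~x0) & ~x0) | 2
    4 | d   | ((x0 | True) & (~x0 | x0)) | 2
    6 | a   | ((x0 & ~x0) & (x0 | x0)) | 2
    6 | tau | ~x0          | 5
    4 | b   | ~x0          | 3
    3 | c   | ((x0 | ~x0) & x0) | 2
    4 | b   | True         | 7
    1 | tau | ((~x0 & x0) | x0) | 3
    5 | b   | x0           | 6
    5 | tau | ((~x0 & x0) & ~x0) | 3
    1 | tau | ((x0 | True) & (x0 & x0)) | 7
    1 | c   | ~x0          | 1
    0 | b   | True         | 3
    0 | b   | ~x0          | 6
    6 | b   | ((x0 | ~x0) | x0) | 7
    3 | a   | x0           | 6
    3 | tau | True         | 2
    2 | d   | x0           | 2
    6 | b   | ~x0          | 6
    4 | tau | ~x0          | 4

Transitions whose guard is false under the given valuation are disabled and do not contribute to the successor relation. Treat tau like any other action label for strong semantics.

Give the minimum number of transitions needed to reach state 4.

Answer: UNREACHABLE

Analysis:
Layered search for 4:
  L0 = {0}
  L1 = {3}
  L2 = {2,6}
  L3 = {7}
4 never appears.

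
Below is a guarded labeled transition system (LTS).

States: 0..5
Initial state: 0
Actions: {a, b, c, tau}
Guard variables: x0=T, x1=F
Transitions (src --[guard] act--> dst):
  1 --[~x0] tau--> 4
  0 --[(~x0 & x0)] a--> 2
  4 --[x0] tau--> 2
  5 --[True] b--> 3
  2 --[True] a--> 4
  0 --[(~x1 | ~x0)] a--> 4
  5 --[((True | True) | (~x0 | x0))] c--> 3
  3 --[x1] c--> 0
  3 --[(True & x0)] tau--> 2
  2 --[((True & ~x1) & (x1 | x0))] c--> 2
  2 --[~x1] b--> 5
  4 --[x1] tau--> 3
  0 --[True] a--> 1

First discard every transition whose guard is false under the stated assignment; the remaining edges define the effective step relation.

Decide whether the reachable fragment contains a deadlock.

Reachable = {0,1,2,3,4,5}
  0: a→1  a→4  [2 out]
  1: ∅  [deadlock]
  2: a→4  b→5  c→2  [3 out]
  3: tau→2  [1 out]
  4: tau→2  [1 out]
  5: b→3  c→3  [2 out]
Path to 1: a

Answer: DEADLOCK at state 1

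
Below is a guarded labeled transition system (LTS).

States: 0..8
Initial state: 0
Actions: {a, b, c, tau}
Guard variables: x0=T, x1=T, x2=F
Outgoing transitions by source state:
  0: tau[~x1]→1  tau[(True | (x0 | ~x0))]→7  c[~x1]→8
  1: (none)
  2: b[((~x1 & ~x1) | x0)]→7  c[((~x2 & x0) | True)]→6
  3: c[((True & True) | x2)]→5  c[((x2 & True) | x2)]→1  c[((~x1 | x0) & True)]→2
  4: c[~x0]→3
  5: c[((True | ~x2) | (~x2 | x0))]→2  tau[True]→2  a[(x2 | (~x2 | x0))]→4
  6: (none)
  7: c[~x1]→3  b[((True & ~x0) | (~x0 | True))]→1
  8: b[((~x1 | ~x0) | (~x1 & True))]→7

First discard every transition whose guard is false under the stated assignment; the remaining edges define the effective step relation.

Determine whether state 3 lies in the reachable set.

Answer: UNREACHABLE

Working:
Guard filter leaves 9 enabled edge(s).
depth 0: {0}
depth 1: {7}  total {0,7}
depth 2: {1}  total {0,1,7}
R = {0,1,7}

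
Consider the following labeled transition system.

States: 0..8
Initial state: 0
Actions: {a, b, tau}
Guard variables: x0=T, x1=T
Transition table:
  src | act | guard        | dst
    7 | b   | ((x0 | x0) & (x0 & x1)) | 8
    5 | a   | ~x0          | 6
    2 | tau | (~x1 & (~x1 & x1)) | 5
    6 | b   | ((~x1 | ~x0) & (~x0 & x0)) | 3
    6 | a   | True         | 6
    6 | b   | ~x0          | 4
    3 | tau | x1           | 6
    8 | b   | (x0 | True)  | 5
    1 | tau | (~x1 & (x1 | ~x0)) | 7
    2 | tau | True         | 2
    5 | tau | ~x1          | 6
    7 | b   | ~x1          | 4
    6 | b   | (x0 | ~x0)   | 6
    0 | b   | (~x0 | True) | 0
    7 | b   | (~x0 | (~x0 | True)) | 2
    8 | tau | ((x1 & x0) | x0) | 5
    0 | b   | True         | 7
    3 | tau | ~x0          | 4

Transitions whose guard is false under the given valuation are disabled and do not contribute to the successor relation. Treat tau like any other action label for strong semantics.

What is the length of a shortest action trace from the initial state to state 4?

Breadth-first toward 4:
  depth 0: {0}
  depth 1: {7}
  depth 2: {2,8}
  depth 3: {5}
4 never appears.

Answer: UNREACHABLE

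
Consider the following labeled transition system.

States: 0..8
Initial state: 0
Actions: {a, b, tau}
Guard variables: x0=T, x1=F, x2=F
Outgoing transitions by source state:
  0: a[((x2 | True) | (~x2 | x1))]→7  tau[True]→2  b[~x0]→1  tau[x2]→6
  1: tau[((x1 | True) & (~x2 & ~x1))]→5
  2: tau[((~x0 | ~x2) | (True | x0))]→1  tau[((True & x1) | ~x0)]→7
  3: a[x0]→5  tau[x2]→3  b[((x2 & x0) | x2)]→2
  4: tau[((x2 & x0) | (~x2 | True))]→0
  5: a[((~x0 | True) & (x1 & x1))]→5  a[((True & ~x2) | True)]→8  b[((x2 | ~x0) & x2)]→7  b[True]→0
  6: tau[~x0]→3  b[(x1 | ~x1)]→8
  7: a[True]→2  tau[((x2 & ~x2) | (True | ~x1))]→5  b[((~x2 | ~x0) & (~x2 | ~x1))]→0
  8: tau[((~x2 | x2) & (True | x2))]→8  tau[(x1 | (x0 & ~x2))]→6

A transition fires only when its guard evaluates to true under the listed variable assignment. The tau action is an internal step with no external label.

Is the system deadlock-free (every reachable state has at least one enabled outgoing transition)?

Answer: DEADLOCK-FREE

Working:
Reach set: {0,1,2,5,6,7,8}
  0: a→7  tau→2  [2 exit(s)]
  1: tau→5  [1 exit(s)]
  2: tau→1  [1 exit(s)]
  5: a→8  b→0  [2 exit(s)]
  6: b→8  [1 exit(s)]
  7: a→2  b→0  tau→5  [3 exit(s)]
  8: tau→6  tau→8  [2 exit(s)]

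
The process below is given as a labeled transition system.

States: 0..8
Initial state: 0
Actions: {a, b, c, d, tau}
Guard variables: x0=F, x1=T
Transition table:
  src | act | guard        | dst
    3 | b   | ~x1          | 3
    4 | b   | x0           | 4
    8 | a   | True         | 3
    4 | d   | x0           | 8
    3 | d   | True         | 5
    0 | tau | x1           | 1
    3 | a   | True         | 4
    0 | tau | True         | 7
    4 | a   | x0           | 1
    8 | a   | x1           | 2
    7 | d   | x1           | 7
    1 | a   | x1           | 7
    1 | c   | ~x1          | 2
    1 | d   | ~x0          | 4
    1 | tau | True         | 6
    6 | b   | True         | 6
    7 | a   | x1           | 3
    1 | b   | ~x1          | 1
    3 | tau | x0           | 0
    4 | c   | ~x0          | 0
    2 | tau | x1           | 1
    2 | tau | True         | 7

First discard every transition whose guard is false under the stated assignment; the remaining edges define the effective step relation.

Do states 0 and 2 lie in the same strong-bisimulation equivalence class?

Answer: BISIMILAR

Analysis:
Bisimulation quotient by refinement:
  π0 = {{0,1,2,3,4,5,6,7,8}}
  π1 = {{0,2},{1},{3,7},{4},{5},{6},{8}}
  π2 = {{0,2},{1},{3},{4},{5},{6},{7},{8}}
8 equivalence class(es) (converged in 3)
[0]={0,2}  [2]={0,2}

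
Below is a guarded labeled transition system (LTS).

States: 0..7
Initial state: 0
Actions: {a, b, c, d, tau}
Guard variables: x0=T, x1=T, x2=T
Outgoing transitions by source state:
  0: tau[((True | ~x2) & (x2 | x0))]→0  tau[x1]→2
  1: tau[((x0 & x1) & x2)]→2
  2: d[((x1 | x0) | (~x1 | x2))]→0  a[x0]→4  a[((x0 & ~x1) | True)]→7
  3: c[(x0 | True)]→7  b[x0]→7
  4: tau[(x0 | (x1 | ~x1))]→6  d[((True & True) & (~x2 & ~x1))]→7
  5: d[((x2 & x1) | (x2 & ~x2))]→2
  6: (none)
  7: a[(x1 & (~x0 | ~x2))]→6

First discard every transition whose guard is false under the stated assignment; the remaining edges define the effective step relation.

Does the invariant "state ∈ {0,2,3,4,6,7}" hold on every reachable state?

Answer: INVARIANT HOLDS

Trace:
Inv-set: {0,2,3,4,6,7}
R = {0,2,4,6,7}
  0: safe
  2: safe
  4: safe
  6: safe
  7: safe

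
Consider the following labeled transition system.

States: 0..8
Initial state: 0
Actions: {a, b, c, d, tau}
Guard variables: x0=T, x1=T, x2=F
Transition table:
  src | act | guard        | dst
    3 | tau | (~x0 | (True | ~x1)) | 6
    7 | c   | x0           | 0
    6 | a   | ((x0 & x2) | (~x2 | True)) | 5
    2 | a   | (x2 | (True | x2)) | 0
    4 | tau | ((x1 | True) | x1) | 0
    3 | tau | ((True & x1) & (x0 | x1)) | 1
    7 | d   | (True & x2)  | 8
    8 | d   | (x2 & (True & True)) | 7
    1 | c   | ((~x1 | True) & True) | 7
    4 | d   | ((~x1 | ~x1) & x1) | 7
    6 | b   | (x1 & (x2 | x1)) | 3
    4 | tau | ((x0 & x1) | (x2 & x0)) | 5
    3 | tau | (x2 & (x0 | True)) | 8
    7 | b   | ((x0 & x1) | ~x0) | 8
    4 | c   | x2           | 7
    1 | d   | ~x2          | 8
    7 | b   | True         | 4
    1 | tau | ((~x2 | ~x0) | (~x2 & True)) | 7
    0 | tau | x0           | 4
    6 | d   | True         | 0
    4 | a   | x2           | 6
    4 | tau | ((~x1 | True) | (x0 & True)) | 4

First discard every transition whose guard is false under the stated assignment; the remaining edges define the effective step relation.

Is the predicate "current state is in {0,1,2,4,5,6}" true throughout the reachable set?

Answer: INVARIANT HOLDS

Analysis:
Safe = {0,1,2,4,5,6}
Reachable = {0,4,5}
  0: ok
  4: ok
  5: ok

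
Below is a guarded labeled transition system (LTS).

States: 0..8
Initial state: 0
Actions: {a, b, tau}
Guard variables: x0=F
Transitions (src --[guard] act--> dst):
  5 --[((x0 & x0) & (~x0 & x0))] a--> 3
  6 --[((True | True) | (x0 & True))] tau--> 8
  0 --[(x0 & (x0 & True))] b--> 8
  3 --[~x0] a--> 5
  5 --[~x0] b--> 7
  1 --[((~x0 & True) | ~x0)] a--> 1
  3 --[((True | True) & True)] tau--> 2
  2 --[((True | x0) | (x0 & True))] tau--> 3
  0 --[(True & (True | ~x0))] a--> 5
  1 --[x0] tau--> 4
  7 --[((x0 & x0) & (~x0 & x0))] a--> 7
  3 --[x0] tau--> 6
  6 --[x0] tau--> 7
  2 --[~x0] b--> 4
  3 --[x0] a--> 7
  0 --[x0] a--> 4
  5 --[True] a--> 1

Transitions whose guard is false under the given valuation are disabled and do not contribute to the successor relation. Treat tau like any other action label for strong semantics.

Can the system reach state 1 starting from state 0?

Answer: REACHABLE

Working:
Guard filter leaves 9 enabled edge(s).
L0 = {0}
L1 = {5}  now seen {0,5}
L2 = {1,7}  now seen {0,1,5,7}
Reach set: {0,1,5,7}
witness 1: a·a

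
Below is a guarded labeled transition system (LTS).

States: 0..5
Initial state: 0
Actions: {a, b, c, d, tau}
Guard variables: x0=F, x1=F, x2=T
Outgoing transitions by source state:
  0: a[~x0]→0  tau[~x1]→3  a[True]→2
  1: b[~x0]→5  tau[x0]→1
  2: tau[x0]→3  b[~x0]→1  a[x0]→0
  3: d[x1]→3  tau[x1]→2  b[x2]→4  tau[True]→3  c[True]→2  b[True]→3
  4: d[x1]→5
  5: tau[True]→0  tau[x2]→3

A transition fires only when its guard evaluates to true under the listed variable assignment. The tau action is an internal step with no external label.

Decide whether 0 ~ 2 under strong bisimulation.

Compute ~ classes (split until stable):
  round 0: {{0,1,2,3,4,5}}
  round 1: {{0},{1,2},{3},{4},{5}}
  round 2: {{0},{1},{2},{3},{4},{5}}
stable after 3 split(s): 6 block(s)
0∈{0}, 2∈{2}

Answer: NOT BISIMILAR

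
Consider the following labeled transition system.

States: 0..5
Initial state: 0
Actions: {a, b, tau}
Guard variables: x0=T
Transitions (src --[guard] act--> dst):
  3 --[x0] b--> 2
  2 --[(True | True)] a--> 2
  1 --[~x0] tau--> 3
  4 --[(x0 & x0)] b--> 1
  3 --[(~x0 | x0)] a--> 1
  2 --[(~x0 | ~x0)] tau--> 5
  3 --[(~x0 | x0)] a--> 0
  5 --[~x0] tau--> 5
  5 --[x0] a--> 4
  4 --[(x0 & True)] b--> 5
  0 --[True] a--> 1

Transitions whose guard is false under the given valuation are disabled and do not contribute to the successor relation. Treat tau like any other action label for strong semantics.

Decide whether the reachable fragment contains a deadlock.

R = {0,1}
  0: a→1  [1 out]
  1: ∅  [STUCK]
trace reaching 1: a

Answer: DEADLOCK at state 1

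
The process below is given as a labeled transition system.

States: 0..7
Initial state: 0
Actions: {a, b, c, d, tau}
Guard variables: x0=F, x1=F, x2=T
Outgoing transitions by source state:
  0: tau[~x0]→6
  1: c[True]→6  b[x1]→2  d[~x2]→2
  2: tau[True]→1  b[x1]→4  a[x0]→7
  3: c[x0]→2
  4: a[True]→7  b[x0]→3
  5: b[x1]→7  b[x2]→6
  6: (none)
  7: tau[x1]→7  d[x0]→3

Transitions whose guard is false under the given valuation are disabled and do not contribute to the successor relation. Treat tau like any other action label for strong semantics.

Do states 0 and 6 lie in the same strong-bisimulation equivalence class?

Compute ~ classes (split until stable):
  π0 = {{0,1,2,3,4,5,6,7}}
  π1 = {{0,2},{1},{3,6,7},{4},{5}}
  π2 = {{0},{1},{2},{3,6,7},{4},{5}}
6 equivalence class(es) (converged in 3)
[0]={0}  [6]={3,6,7}

Answer: NOT BISIMILAR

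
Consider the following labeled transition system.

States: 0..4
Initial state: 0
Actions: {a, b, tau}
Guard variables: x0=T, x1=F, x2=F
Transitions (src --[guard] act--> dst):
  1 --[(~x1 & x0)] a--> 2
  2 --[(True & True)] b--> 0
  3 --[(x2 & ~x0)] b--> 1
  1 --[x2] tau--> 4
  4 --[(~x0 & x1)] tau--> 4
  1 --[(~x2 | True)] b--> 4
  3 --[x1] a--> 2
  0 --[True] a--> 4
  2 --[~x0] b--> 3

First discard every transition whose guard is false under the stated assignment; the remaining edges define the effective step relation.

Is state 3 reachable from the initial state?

4 transition(s) survive guard evaluation.
L0 = {0}
L1 = {4}  total {0,4}
R = {0,4}

Answer: UNREACHABLE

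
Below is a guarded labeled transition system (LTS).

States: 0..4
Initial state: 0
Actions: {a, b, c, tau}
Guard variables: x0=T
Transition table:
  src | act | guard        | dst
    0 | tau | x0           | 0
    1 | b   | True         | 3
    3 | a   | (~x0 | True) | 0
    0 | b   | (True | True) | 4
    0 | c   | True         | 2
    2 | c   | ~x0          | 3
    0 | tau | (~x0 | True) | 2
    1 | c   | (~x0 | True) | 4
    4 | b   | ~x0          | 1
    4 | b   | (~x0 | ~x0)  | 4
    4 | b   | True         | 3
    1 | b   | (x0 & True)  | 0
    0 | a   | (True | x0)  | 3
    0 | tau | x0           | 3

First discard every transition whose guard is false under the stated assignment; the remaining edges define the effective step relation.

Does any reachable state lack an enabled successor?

Answer: DEADLOCK at state 2

Working:
R = {0,2,3,4}
  0: a→3  b→4  c→2  tau→0  tau→2  tau→3  [deg 6]
  2: ∅  [deadlock]
  3: a→0  [deg 1]
  4: b→3  [deg 1]
Path to 2: tau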